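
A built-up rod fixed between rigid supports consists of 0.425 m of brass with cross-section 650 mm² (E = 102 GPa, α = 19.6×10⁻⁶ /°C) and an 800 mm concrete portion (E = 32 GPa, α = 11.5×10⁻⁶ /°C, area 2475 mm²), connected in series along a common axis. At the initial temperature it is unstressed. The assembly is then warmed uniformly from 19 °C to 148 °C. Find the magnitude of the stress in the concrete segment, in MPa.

σ ≈ 55.3 MPa (compressive)

Free thermal expansion of the whole bar: Σ αᵢΔT Lᵢ = 19.6×10⁻⁶×129×425 + 11.5×10⁻⁶×129×800 = 2.261 mm.
The rigid supports impose zero overall length change; the single axial force P common to all segments must satisfy P Σ Lᵢ/(AᵢEᵢ) = δ_free.
The series flexibility is Σ Lᵢ/(AᵢEᵢ) = 425/(650×102×10³) + 800/(2475×32×10³) = 1.651×10⁻⁵ mm/N.
P = 2.261 / 1.651×10⁻⁵ = 137000 N = 137 kN, compressive.
σ_{concrete} = P / A = 137000 / 2475 = 55.34 MPa.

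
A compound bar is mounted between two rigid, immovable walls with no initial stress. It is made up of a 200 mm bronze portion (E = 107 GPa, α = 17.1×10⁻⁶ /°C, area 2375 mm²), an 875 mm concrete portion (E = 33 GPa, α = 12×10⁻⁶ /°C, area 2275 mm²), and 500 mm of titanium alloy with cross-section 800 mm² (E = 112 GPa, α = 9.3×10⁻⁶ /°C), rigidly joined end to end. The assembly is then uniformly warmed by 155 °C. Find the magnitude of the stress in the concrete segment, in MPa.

With the walls removed the bar would change length by δ_free = Σ αᵢΔT Lᵢ = 17.1×10⁻⁶×155×200 + 12×10⁻⁶×155×875 + 9.3×10⁻⁶×155×500 = 2.878 mm.
The rigid supports impose zero overall length change; the single axial force P common to all segments must satisfy P Σ Lᵢ/(AᵢEᵢ) = δ_free.
The series flexibility is Σ Lᵢ/(AᵢEᵢ) = 200/(2375×107×10³) + 875/(2275×33×10³) + 500/(800×112×10³) = 1.802×10⁻⁵ mm/N.
So P = 2.878 / 1.802×10⁻⁵ = 159.7 kN, compressive.
σ_{concrete} = P / A = 159700 / 2275 = 70.2 MPa.

σ ≈ 70.2 MPa (compressive)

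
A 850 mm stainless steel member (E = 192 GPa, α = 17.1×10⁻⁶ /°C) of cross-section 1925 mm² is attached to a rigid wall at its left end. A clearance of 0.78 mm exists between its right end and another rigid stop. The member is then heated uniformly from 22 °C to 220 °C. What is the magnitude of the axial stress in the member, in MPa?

σ ≈ 474 MPa (compressive)

Unrestrained expansion: δ_free = αΔT L = 17.1×10⁻⁶ × 198 × 850 = 2.878 mm.
The gap closes (δ_free > 0.78 mm) and the wall then resists a further 2.878 − 0.78 = 2.098 mm of expansion.
That suppressed elongation corresponds to σ = E·Δ/L = 192×10³ × 2.098/850 = 473.9 MPa.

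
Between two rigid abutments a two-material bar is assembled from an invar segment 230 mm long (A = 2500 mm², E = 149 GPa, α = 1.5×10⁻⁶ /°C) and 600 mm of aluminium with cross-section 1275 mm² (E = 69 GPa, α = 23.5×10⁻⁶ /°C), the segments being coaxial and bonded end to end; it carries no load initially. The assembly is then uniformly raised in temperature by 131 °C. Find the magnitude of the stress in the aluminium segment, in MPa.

σ ≈ 200 MPa (compressive)

Free thermal expansion of the whole bar: Σ αᵢΔT Lᵢ = 1.5×10⁻⁶×131×230 + 23.5×10⁻⁶×131×600 = 1.892 mm.
The walls prevent any net length change, so an axial force P (same in every segment) develops. Compatibility: P · Σ Lᵢ/(AᵢEᵢ) = δ_free.
Σ Lᵢ/(AᵢEᵢ) = 230/(2500×149×10³) + 600/(1275×69×10³) = 7.438×10⁻⁶ mm/N.
So P = 1.892 / 7.438×10⁻⁶ = 254.4 kN, compressive.
σ_{aluminium} = P / A = 254400 / 1275 = 199.5 MPa.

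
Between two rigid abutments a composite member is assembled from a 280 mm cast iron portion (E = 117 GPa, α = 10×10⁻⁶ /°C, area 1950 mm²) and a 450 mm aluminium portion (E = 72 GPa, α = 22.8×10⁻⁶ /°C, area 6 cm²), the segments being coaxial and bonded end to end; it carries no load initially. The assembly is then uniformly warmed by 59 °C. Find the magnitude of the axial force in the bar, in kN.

P ≈ 66.2 kN (compressive)

Free thermal expansion of the whole bar: Σ αᵢΔT Lᵢ = 10×10⁻⁶×59×280 + 22.8×10⁻⁶×59×450 = 0.7705 mm.
The walls prevent any net length change, so an axial force P (same in every segment) develops. Compatibility: P · Σ Lᵢ/(AᵢEᵢ) = δ_free.
Σ Lᵢ/(AᵢEᵢ) = 280/(1950×117×10³) + 450/(600×72×10³) = 1.164×10⁻⁵ mm/N.
P = 0.7705 / 1.164×10⁻⁵ = 66180 N = 66.18 kN, compressive.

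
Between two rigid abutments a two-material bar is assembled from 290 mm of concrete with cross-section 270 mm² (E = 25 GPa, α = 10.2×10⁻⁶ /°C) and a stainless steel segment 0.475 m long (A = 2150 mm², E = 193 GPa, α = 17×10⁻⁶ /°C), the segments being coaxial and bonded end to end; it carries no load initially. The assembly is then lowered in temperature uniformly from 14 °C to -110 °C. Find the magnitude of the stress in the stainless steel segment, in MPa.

If the supports were absent, the total length change would be Σ αᵢΔT Lᵢ = 10.2×10⁻⁶×124×290 + 17×10⁻⁶×124×475 = 1.368 mm.
The rigid supports impose zero overall length change; the single axial force P common to all segments must satisfy P Σ Lᵢ/(AᵢEᵢ) = δ_free.
Σ Lᵢ/(AᵢEᵢ) = 290/(270×25×10³) + 475/(2150×193×10³) = 4.411×10⁻⁵ mm/N.
Hence P = δ_free / Σ(L/AE) = 1.368/4.411×10⁻⁵ = 31.02 kN (tensile).
σ_{stainless steel} = P / A = 31020 / 2150 = 14.43 MPa.

σ ≈ 14.4 MPa (tensile)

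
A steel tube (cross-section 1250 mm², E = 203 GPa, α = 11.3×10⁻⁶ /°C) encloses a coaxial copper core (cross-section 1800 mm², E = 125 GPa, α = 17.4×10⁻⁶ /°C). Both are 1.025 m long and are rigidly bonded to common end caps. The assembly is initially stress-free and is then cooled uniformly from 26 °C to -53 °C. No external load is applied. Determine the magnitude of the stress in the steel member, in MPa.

The copper has the larger α, so on cooling it would change length more than the steel if both were free. The rigid plates force a common final length, so the copper is put into tension and the steel into compression, with equal and opposite forces P (no external load).
Equating the net (thermal + elastic) strains gives |α₁ − α₂|·ΔT = P·[1/(A₁E₁) + 1/(A₂E₂)].
|α₁ − α₂|·ΔT = 6.1×10⁻⁶ × 79 = 0.0004819.
1/(A₁E₁) + 1/(A₂E₂) = 1/(1250×203×10³) + 1/(1800×125×10³) = 8.385×10⁻⁹ N⁻¹.
P = 0.0004819 / 8.385×10⁻⁹ = 57470 N = 57.47 kN.
σ_{steel} = P/A₁ = 57470/1250 = 45.98 MPa, compressive.

σ ≈ 46 MPa (compressive)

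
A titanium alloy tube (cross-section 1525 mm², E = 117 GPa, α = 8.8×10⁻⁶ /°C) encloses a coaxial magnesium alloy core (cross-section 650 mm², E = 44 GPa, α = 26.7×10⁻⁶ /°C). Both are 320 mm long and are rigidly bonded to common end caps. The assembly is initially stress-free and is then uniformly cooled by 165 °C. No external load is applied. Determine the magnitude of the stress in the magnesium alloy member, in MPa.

The magnesium alloy has the larger α, so on cooling it would change length more than the titanium alloy if both were free. The rigid plates force a common final length, so the magnesium alloy is put into tension and the titanium alloy into compression, with equal and opposite forces P (no external load).
Equating the net (thermal + elastic) strains gives |α₁ − α₂|·ΔT = P·[1/(A₁E₁) + 1/(A₂E₂)].
|α₁ − α₂|·ΔT = 17.9×10⁻⁶ × 165 = 0.002953.
1/(A₁E₁) + 1/(A₂E₂) = 1/(1525×117×10³) + 1/(650×44×10³) = 4.057×10⁻⁸ N⁻¹.
So P = 0.002953 / 4.057×10⁻⁸ = 72.8 kN.
σ_{magnesium alloy} = P/A₂ = 72800/650 = 112 MPa, tensile.

σ ≈ 112 MPa (tensile)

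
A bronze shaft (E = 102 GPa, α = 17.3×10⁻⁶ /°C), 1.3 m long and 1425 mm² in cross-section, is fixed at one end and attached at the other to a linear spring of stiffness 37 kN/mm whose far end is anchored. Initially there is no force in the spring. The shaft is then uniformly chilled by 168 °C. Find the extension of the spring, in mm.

δ ≈ 2.84 mm

Free thermal contraction: δ_free = αΔT L = 17.3×10⁻⁶ × 168 × 1300 = 3.778 mm.
Let P be the tensile force in the spring. The shaft extends elastically by PL/(AE) and the spring stretches by P/k; together these equal δ_free.
P [ L/(AE) + 1/k ] = δ_free → P [ 1300/(1425×102×10³) + 1/(37×10³) ] = 3.778.
P = 3.778 / 3.597×10⁻⁵ = 105000 N.
Spring extension = P/k = 105000/(37×10³) = 2.839 mm.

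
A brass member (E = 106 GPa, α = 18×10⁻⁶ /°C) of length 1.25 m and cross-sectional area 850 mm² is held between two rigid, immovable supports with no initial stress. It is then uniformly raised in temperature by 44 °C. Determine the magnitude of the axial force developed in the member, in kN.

P ≈ 71.4 kN (compressive)

Full restraint means ε = 0, so the stress is σ = EαΔT = 106×10³ × 18×10⁻⁶ × 44 = 83.95 MPa.
Axial force P = σA = 83.95 × 850 = 71360 N = 71.36 kN, compressive.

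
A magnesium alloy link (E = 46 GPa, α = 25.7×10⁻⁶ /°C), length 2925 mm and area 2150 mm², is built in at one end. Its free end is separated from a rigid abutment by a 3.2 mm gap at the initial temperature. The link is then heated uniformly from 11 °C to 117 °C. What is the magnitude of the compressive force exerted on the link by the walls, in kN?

Free thermal elongation = αΔT L = 25.7×10⁻⁶ × 106 × 2925 = 7.968 mm.
After closing the 3.2 mm clearance, 7.968 − 3.2 = 4.768 mm of expansion remains to be suppressed by the wall.
That suppressed elongation corresponds to σ = E·Δ/L = 46×10³ × 4.768/2925 = 74.99 MPa.
P = σA = 74.99 × 2150 = 161.2 kN.

P ≈ 161 kN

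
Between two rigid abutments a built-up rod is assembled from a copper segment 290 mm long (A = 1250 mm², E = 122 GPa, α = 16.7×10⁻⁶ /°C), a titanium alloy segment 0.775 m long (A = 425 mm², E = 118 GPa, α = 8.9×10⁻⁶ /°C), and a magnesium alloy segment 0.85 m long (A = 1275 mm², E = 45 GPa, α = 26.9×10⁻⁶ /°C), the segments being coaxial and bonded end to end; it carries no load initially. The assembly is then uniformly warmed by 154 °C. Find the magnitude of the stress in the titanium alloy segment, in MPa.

With the walls removed the bar would change length by δ_free = Σ αᵢΔT Lᵢ = 16.7×10⁻⁶×154×290 + 8.9×10⁻⁶×154×775 + 26.9×10⁻⁶×154×850 = 5.329 mm.
Since the ends are fixed, an axial force P builds up, equal in every segment, with P · Σ Lᵢ/(AᵢEᵢ) = δ_free.
Σ Lᵢ/(AᵢEᵢ) = 290/(1250×122×10³) + 775/(425×118×10³) + 850/(1275×45×10³) = 3.217×10⁻⁵ mm/N.
Hence P = δ_free / Σ(L/AE) = 5.329/3.217×10⁻⁵ = 165.7 kN (compressive).
σ_{titanium alloy} = P / A = 165700 / 425 = 389.8 MPa.

σ ≈ 390 MPa (compressive)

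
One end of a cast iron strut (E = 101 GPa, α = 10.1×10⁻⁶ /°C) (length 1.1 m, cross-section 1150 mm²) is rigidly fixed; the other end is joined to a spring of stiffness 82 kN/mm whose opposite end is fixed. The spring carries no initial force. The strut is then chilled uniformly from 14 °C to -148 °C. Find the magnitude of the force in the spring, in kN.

The unrestrained thermal change is αΔT L = 10.1×10⁻⁶ × 162 × 1100 = 1.8 mm.
With a force P in the spring, the elastic change of the strut is PL/(AE) and that of the spring is P/k; compatibility requires their sum to equal δ_free.
So P = δ_free / [L/(AE) + 1/k] = 1.8 / [ 1100/(1150×101×10³) + 1/(82×10³) ].
P = 1.8 / 2.167×10⁻⁵ = 83070 N.

P ≈ 83.1 kN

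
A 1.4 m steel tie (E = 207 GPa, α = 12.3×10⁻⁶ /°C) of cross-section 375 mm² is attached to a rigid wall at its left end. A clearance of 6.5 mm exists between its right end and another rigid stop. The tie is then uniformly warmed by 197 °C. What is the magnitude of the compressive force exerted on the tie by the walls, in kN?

P ≈ 0 kN

Unrestrained expansion: δ_free = αΔT L = 12.3×10⁻⁶ × 197 × 1400 = 3.392 mm.
This is smaller than the 6.5 mm clearance, so the tie expands freely without reaching the stop — the stress is zero.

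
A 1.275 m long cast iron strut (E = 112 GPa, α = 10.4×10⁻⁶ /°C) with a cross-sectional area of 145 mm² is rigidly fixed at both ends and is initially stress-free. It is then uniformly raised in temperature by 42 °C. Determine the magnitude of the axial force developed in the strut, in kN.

With zero net strain, σ = E·αΔT = 112 GPa × 10.4×10⁻⁶ × 42 = 48.92 MPa.
Axial force P = σA = 48.92 × 145 = 7094 N = 7.094 kN, compressive.

P ≈ 7.09 kN (compressive)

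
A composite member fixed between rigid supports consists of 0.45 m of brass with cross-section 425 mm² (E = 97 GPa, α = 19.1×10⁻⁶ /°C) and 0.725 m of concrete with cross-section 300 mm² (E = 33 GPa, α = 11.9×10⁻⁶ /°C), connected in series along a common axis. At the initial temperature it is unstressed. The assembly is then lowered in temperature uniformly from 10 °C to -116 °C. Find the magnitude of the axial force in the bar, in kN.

If the supports were absent, the total length change would be Σ αᵢΔT Lᵢ = 19.1×10⁻⁶×126×450 + 11.9×10⁻⁶×126×725 = 2.17 mm.
Since the ends are fixed, an axial force P builds up, equal in every segment, with P · Σ Lᵢ/(AᵢEᵢ) = δ_free.
Σ Lᵢ/(AᵢEᵢ) = 450/(425×97×10³) + 725/(300×33×10³) = 8.415×10⁻⁵ mm/N.
P = 2.17 / 8.415×10⁻⁵ = 25790 N = 25.79 kN, tensile.

P ≈ 25.8 kN (tensile)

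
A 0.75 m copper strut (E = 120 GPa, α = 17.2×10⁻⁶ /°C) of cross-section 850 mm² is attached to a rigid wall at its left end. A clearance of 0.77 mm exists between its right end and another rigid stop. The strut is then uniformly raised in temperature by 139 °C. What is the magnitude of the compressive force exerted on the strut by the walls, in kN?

Unrestrained expansion: δ_free = αΔT L = 17.2×10⁻⁶ × 139 × 750 = 1.793 mm.
The gap closes (δ_free > 0.77 mm) and the wall then resists a further 1.793 − 0.77 = 1.023 mm of expansion.
So σ = E(δ_free − g)/L = 120×10³ × 1.023/750 = 163.7 MPa.
Force on the wall = σA = 163.7 × 850 mm² = 139.1 kN.

P ≈ 139 kN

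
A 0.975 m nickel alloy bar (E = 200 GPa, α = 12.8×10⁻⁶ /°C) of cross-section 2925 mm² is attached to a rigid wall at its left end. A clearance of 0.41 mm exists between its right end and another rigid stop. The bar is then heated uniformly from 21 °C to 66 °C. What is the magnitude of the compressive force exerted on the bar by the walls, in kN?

Free thermal elongation = αΔT L = 12.8×10⁻⁶ × 45 × 975 = 0.5616 mm.
The gap closes (δ_free > 0.41 mm) and the wall then resists a further 0.5616 − 0.41 = 0.1516 mm of expansion.
Compatibility: PL/(AE) = 0.1516 mm, so σ = P/A = E × (0.1516/975) = 31.1 MPa.
Force on the wall = σA = 31.1 × 2925 mm² = 90.96 kN.

P ≈ 91 kN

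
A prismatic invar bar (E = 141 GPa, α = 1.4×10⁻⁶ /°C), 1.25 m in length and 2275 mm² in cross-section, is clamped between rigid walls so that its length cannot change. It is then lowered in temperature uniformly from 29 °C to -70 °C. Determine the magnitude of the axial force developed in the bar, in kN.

P ≈ 44.5 kN (tensile)

Full restraint means ε = 0, so the stress is σ = EαΔT = 141×10³ × 1.4×10⁻⁶ × 99 = 19.54 MPa.
Then P = σA = 19.54 × 2275 mm² = 44.46 kN, tensile.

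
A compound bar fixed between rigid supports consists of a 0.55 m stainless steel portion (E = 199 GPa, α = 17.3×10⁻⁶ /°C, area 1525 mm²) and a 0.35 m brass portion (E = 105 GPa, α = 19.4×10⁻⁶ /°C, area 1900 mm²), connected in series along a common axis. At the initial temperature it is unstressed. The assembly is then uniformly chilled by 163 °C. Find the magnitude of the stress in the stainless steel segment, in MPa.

Free thermal contraction of the whole bar: Σ αᵢΔT Lᵢ = 17.3×10⁻⁶×163×550 + 19.4×10⁻⁶×163×350 = 2.658 mm.
The walls prevent any net length change, so an axial force P (same in every segment) develops. Compatibility: P · Σ Lᵢ/(AᵢEᵢ) = δ_free.
The series flexibility is Σ Lᵢ/(AᵢEᵢ) = 550/(1525×199×10³) + 350/(1900×105×10³) = 3.567×10⁻⁶ mm/N.
P = 2.658 / 3.567×10⁻⁶ = 745100 N = 745.1 kN, tensile.
σ_{stainless steel} = P / A = 745100 / 1525 = 488.6 MPa.

σ ≈ 489 MPa (tensile)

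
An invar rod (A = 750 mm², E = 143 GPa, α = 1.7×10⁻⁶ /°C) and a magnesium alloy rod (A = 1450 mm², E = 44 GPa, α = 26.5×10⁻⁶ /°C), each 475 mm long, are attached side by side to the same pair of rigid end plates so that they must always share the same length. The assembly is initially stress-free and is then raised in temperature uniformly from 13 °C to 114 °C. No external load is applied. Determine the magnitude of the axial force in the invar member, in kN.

Equilibrium of a rigid end plate with no external load gives equal and opposite internal forces ±P in the two members. Since α_{magnesium alloy} > α_{invar}, heating drives the magnesium alloy into compression and the invar into tension.
Setting the final lengths equal and cancelling L: (α₁ − α₂)ΔT = P/(A₁E₁) + P/(A₂E₂).
|α₁ − α₂|·ΔT = 24.8×10⁻⁶ × 101 = 0.002505.
1/(A₁E₁) + 1/(A₂E₂) = 1/(750×143×10³) + 1/(1450×44×10³) = 2.5×10⁻⁸ N⁻¹.
P = 0.002505 / 2.5×10⁻⁸ = 100200 N = 100.2 kN.

P ≈ 100 kN (tensile in the invar)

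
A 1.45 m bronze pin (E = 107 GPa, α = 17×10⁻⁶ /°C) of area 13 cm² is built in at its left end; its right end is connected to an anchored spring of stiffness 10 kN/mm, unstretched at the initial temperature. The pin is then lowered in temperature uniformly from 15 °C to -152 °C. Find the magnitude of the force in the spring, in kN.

P ≈ 37.3 kN

Free thermal contraction: δ_free = αΔT L = 17×10⁻⁶ × 167 × 1450 = 4.117 mm.
With a force P in the spring, the elastic change of the pin is PL/(AE) and that of the spring is P/k; compatibility requires their sum to equal δ_free.
P [ L/(AE) + 1/k ] = δ_free → P [ 1450/(1300×107×10³) + 1/(10×10³) ] = 4.117.
P = 4.117 / 0.0001104 = 37280 N.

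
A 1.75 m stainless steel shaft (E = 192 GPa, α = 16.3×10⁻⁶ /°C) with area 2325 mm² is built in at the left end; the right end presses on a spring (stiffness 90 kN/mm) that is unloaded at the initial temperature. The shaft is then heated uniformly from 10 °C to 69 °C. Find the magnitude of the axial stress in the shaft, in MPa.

σ ≈ 48.2 MPa (compressive)

If the spring were absent the shaft would lengthen by αΔT L = 16.3×10⁻⁶ × 59 × 1750 = 1.683 mm.
With a force P in the spring, the elastic change of the shaft is PL/(AE) and that of the spring is P/k; compatibility requires their sum to equal δ_free.
So P = δ_free / [L/(AE) + 1/k] = 1.683 / [ 1750/(2325×192×10³) + 1/(90×10³) ].
P = 1.683 / 1.503×10⁻⁵ = 112000 N.
σ = P/A = 112000/2325 = 48.16 MPa.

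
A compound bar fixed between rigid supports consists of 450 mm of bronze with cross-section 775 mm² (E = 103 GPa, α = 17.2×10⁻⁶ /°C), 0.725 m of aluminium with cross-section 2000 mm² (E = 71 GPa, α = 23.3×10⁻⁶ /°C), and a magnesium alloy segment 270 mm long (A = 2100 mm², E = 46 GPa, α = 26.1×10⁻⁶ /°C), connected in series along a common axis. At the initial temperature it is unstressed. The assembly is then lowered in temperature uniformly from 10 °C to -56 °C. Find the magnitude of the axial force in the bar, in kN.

P ≈ 154 kN (tensile)

If the supports were absent, the total length change would be Σ αᵢΔT Lᵢ = 17.2×10⁻⁶×66×450 + 23.3×10⁻⁶×66×725 + 26.1×10⁻⁶×66×270 = 2.091 mm.
Since the ends are fixed, an axial force P builds up, equal in every segment, with P · Σ Lᵢ/(AᵢEᵢ) = δ_free.
The series flexibility is Σ Lᵢ/(AᵢEᵢ) = 450/(775×103×10³) + 725/(2000×71×10³) + 270/(2100×46×10³) = 1.354×10⁻⁵ mm/N.
So P = 2.091 / 1.354×10⁻⁵ = 154.4 kN, tensile.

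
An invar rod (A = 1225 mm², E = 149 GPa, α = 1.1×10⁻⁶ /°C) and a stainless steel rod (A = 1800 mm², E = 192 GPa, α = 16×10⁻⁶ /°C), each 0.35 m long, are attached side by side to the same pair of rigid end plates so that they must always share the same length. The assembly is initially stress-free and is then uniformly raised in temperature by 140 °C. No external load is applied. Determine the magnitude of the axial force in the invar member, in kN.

P ≈ 249 kN (tensile in the invar)

Both members must finish at the same length. With the larger α, the stainless steel tends to over-expand; the plates restrain it, putting the stainless steel in compression and the invar in tension. With no external load the two internal forces are equal and opposite, magnitude P.
Compatibility of the two members (thermal + elastic change equal): (α₁ − α₂)ΔT = P·[1/(A₁E₁) + 1/(A₂E₂)].
|α₁ − α₂|·ΔT = 14.9×10⁻⁶ × 140 = 0.002086.
1/(A₁E₁) + 1/(A₂E₂) = 1/(1225×149×10³) + 1/(1800×192×10³) = 8.372×10⁻⁹ N⁻¹.
So P = 0.002086 / 8.372×10⁻⁹ = 249.2 kN.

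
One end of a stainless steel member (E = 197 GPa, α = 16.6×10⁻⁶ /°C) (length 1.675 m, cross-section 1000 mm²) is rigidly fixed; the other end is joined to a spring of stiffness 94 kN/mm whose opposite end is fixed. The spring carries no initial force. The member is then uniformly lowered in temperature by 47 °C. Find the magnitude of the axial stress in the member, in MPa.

σ ≈ 68.3 MPa (tensile)

Free thermal contraction: δ_free = αΔT L = 16.6×10⁻⁶ × 47 × 1675 = 1.307 mm.
Let P be the tensile force in the spring. The member extends elastically by PL/(AE) and the spring stretches by P/k; together these equal δ_free.
P [ L/(AE) + 1/k ] = δ_free → P [ 1675/(1000×197×10³) + 1/(94×10³) ] = 1.307.
P = 1.307 / 1.914×10⁻⁵ = 68270 N.
σ = P/A = 68270/1000 = 68.27 MPa.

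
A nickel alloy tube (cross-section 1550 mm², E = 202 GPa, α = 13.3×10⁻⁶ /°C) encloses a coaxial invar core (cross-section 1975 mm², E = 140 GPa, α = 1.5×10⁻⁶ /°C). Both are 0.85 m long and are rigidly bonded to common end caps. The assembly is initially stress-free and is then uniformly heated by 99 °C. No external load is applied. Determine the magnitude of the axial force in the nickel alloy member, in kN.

P ≈ 172 kN (compressive in the nickel alloy)

Equilibrium of a rigid end plate with no external load gives equal and opposite internal forces ±P in the two members. Since α_{nickel alloy} > α_{invar}, heating drives the nickel alloy into compression and the invar into tension.
Setting the final lengths equal and cancelling L: (α₁ − α₂)ΔT = P/(A₁E₁) + P/(A₂E₂).
|α₁ − α₂|·ΔT = 11.8×10⁻⁶ × 99 = 0.001168.
1/(A₁E₁) + 1/(A₂E₂) = 1/(1550×202×10³) + 1/(1975×140×10³) = 6.811×10⁻⁹ N⁻¹.
P = 0.001168 / 6.811×10⁻⁹ = 171500 N = 171.5 kN.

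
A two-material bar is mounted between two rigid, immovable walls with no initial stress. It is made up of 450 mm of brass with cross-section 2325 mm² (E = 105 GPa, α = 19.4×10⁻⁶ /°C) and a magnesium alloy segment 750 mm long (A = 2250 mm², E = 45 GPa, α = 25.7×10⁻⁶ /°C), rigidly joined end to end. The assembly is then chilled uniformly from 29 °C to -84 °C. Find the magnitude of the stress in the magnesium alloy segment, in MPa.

σ ≈ 152 MPa (tensile)

With the walls removed the bar would change length by δ_free = Σ αᵢΔT Lᵢ = 19.4×10⁻⁶×113×450 + 25.7×10⁻⁶×113×750 = 3.165 mm.
The walls prevent any net length change, so an axial force P (same in every segment) develops. Compatibility: P · Σ Lᵢ/(AᵢEᵢ) = δ_free.
Σ Lᵢ/(AᵢEᵢ) = 450/(2325×105×10³) + 750/(2250×45×10³) = 9.251×10⁻⁶ mm/N.
So P = 3.165 / 9.251×10⁻⁶ = 342.1 kN, tensile.
σ_{magnesium alloy} = P / A = 342100 / 2250 = 152 MPa.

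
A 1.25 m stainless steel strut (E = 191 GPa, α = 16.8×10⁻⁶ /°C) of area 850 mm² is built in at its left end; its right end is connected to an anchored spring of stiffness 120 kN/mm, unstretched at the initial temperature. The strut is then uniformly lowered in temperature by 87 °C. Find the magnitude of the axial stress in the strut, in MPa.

If the spring were absent the strut would shorten by αΔT L = 16.8×10⁻⁶ × 87 × 1250 = 1.827 mm.
Let P be the tensile force in the spring. The strut extends elastically by PL/(AE) and the spring stretches by P/k; together these equal δ_free.
P [ L/(AE) + 1/k ] = δ_free → P [ 1250/(850×191×10³) + 1/(120×10³) ] = 1.827.
P = 1.827 / 1.603×10⁻⁵ = 114000 N.
σ = P/A = 114000/850 = 134.1 MPa.

σ ≈ 134 MPa (tensile)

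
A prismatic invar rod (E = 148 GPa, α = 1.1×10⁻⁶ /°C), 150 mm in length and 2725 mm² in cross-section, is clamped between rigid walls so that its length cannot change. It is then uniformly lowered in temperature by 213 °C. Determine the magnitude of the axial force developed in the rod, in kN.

With zero net strain, σ = E·αΔT = 148 GPa × 1.1×10⁻⁶ × 213 = 34.68 MPa.
Axial force P = σA = 34.68 × 2725 = 94490 N = 94.49 kN, tensile.

P ≈ 94.5 kN (tensile)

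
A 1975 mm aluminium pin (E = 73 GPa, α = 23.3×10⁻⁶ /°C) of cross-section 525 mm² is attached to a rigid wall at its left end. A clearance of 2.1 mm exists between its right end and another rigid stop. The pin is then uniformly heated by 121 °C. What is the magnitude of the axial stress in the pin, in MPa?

Unrestrained expansion: δ_free = αΔT L = 23.3×10⁻⁶ × 121 × 1975 = 5.568 mm.
This exceeds the 2.1 mm gap, so the wall pushes back. The portion of expansion that must be recovered elastically is δ_free − gap = 5.568 − 2.1 = 3.468 mm.
That suppressed elongation corresponds to σ = E·Δ/L = 73×10³ × 3.468/1975 = 128.2 MPa.

σ ≈ 128 MPa (compressive)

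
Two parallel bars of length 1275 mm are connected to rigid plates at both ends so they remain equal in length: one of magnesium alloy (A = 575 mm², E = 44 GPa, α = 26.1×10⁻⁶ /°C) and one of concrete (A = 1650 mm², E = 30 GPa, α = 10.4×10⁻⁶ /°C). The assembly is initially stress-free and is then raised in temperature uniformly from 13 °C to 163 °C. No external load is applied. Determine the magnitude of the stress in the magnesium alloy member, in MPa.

σ ≈ 68.6 MPa (compressive)

The magnesium alloy has the larger α, so on heating it would change length more than the concrete if both were free. The rigid plates force a common final length, so the magnesium alloy is put into compression and the concrete into tension, with equal and opposite forces P (no external load).
Equating the net (thermal + elastic) strains gives |α₁ − α₂|·ΔT = P·[1/(A₁E₁) + 1/(A₂E₂)].
|α₁ − α₂|·ΔT = 15.7×10⁻⁶ × 150 = 0.002355.
1/(A₁E₁) + 1/(A₂E₂) = 1/(575×44×10³) + 1/(1650×30×10³) = 5.973×10⁻⁸ N⁻¹.
So P = 0.002355 / 5.973×10⁻⁸ = 39.43 kN.
σ_{magnesium alloy} = P/A₁ = 39430/575 = 68.57 MPa, compressive.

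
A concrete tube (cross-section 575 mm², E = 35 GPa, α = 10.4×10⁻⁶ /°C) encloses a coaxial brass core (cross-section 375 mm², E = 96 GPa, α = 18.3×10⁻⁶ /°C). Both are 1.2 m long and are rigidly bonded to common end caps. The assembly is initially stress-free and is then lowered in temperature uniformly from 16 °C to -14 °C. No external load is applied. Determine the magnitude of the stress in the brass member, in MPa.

Equilibrium of a rigid end plate with no external load gives equal and opposite internal forces ±P in the two members. Since α_{brass} > α_{concrete}, cooling drives the brass into tension and the concrete into compression.
Setting the final lengths equal and cancelling L: (α₁ − α₂)ΔT = P/(A₁E₁) + P/(A₂E₂).
|α₁ − α₂|·ΔT = 7.9×10⁻⁶ × 30 = 0.000237.
1/(A₁E₁) + 1/(A₂E₂) = 1/(575×35×10³) + 1/(375×96×10³) = 7.747×10⁻⁸ N⁻¹.
So P = 0.000237 / 7.747×10⁻⁸ = 3.059 kN.
σ_{brass} = P/A₂ = 3059/375 = 8.158 MPa, tensile.

σ ≈ 8.16 MPa (tensile)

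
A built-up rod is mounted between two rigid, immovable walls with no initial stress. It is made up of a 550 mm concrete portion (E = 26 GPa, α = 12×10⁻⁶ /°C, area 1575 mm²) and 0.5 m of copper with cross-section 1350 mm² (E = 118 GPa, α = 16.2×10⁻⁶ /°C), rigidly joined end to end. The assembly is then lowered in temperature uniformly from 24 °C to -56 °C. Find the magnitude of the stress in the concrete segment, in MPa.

σ ≈ 45.1 MPa (tensile)

With the walls removed the bar would change length by δ_free = Σ αᵢΔT Lᵢ = 12×10⁻⁶×80×550 + 16.2×10⁻⁶×80×500 = 1.176 mm.
The rigid supports impose zero overall length change; the single axial force P common to all segments must satisfy P Σ Lᵢ/(AᵢEᵢ) = δ_free.
Σ Lᵢ/(AᵢEᵢ) = 550/(1575×26×10³) + 500/(1350×118×10³) = 1.657×10⁻⁵ mm/N.
Hence P = δ_free / Σ(L/AE) = 1.176/1.657×10⁻⁵ = 70.97 kN (tensile).
σ_{concrete} = P / A = 70970 / 1575 = 45.06 MPa.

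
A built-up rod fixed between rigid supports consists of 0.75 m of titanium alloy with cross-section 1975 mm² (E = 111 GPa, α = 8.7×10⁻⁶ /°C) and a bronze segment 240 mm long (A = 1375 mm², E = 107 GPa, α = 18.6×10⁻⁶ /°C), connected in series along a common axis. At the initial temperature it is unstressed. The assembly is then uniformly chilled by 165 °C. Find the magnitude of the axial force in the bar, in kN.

If the supports were absent, the total length change would be Σ αᵢΔT Lᵢ = 8.7×10⁻⁶×165×750 + 18.6×10⁻⁶×165×240 = 1.813 mm.
Since the ends are fixed, an axial force P builds up, equal in every segment, with P · Σ Lᵢ/(AᵢEᵢ) = δ_free.
The series flexibility is Σ Lᵢ/(AᵢEᵢ) = 750/(1975×111×10³) + 240/(1375×107×10³) = 5.052×10⁻⁶ mm/N.
Hence P = δ_free / Σ(L/AE) = 1.813/5.052×10⁻⁶ = 358.9 kN (tensile).

P ≈ 359 kN (tensile)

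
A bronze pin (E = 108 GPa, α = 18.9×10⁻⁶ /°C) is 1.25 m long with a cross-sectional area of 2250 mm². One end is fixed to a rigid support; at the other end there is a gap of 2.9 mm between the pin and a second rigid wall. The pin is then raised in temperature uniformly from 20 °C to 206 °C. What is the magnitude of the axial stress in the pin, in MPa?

If the wall were absent the pin would grow by αΔT L = 18.9×10⁻⁶ × 186 × 1250 = 4.394 mm.
This exceeds the 2.9 mm gap, so the wall pushes back. The portion of expansion that must be recovered elastically is δ_free − gap = 4.394 − 2.9 = 1.494 mm.
So σ = E(δ_free − g)/L = 108×10³ × 1.494/1250 = 129.1 MPa.

σ ≈ 129 MPa (compressive)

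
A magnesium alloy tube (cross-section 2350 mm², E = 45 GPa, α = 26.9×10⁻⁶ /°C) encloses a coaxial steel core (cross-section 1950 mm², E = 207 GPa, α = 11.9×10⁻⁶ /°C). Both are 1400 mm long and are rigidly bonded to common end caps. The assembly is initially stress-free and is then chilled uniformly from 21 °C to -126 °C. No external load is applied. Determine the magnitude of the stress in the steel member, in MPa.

σ ≈ 94.8 MPa (compressive)

Equilibrium of a rigid end plate with no external load gives equal and opposite internal forces ±P in the two members. Since α_{magnesium alloy} > α_{steel}, cooling drives the magnesium alloy into tension and the steel into compression.
Setting the final lengths equal and cancelling L: (α₁ − α₂)ΔT = P/(A₁E₁) + P/(A₂E₂).
|α₁ − α₂|·ΔT = 15×10⁻⁶ × 147 = 0.002205.
1/(A₁E₁) + 1/(A₂E₂) = 1/(2350×45×10³) + 1/(1950×207×10³) = 1.193×10⁻⁸ N⁻¹.
P = 0.002205 / 1.193×10⁻⁸ = 184800 N = 184.8 kN.
σ_{steel} = P/A₂ = 184800/1950 = 94.75 MPa, compressive.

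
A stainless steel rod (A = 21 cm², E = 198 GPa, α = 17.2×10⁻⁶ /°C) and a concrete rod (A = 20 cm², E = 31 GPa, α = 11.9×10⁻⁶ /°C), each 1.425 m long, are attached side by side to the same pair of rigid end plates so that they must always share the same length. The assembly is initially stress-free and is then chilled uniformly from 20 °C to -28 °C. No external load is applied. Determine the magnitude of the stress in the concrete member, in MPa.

σ ≈ 6.86 MPa (compressive)

Both members must finish at the same length. With the larger α, the stainless steel tends to over-contract; the plates restrain it, putting the stainless steel in tension and the concrete in compression. With no external load the two internal forces are equal and opposite, magnitude P.
Equating the net (thermal + elastic) strains gives |α₁ − α₂|·ΔT = P·[1/(A₁E₁) + 1/(A₂E₂)].
|α₁ − α₂|·ΔT = 5.3×10⁻⁶ × 48 = 0.0002544.
1/(A₁E₁) + 1/(A₂E₂) = 1/(2100×198×10³) + 1/(2000×31×10³) = 1.853×10⁻⁸ N⁻¹.
P = 0.0002544 / 1.853×10⁻⁸ = 13730 N = 13.73 kN.
σ_{concrete} = P/A₂ = 13730/2000 = 6.863 MPa, compressive.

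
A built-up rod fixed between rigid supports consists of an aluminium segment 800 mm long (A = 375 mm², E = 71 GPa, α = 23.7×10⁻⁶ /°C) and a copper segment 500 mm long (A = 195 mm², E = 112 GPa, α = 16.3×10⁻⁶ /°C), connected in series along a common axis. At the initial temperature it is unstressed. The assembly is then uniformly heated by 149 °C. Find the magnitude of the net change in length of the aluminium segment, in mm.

|ΔL| ≈ 0.532 mm

Free thermal expansion of the whole bar: Σ αᵢΔT Lᵢ = 23.7×10⁻⁶×149×800 + 16.3×10⁻⁶×149×500 = 4.039 mm.
Since the ends are fixed, an axial force P builds up, equal in every segment, with P · Σ Lᵢ/(AᵢEᵢ) = δ_free.
Σ Lᵢ/(AᵢEᵢ) = 800/(375×71×10³) + 500/(195×112×10³) = 5.294×10⁻⁵ mm/N.
P = 4.039 / 5.294×10⁻⁵ = 76300 N = 76.3 kN, compressive.
For the aluminium segment, free thermal change = 23.7×10⁻⁶×149×800 = 2.825 mm and elastic change from P = 76300×800/(375×71×10³) = 2.293 mm; these oppose, so the net change is 0.532 mm (segment lengthens).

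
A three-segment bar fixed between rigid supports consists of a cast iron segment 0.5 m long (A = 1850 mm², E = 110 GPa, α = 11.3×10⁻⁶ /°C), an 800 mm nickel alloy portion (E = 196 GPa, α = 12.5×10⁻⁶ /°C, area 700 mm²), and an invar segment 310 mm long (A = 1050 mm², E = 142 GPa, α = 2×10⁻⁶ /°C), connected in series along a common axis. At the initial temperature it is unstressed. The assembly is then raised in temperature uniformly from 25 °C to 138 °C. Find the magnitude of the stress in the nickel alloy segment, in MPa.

σ ≈ 253 MPa (compressive)

With the walls removed the bar would change length by δ_free = Σ αᵢΔT Lᵢ = 11.3×10⁻⁶×113×500 + 12.5×10⁻⁶×113×800 + 2×10⁻⁶×113×310 = 1.839 mm.
The rigid supports impose zero overall length change; the single axial force P common to all segments must satisfy P Σ Lᵢ/(AᵢEᵢ) = δ_free.
The series flexibility is Σ Lᵢ/(AᵢEᵢ) = 500/(1850×110×10³) + 800/(700×196×10³) + 310/(1050×142×10³) = 1.037×10⁻⁵ mm/N.
Hence P = δ_free / Σ(L/AE) = 1.839/1.037×10⁻⁵ = 177.3 kN (compressive).
σ_{nickel alloy} = P / A = 177300 / 700 = 253.3 MPa.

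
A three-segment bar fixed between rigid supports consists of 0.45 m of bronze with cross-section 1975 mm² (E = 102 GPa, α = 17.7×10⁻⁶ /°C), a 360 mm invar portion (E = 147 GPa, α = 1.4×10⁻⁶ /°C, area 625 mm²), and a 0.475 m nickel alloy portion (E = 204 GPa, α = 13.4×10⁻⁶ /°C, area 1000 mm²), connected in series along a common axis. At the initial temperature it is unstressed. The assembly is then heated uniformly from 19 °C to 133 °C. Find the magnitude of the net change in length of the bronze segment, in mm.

If the supports were absent, the total length change would be Σ αᵢΔT Lᵢ = 17.7×10⁻⁶×114×450 + 1.4×10⁻⁶×114×360 + 13.4×10⁻⁶×114×475 = 1.691 mm.
Since the ends are fixed, an axial force P builds up, equal in every segment, with P · Σ Lᵢ/(AᵢEᵢ) = δ_free.
The series flexibility is Σ Lᵢ/(AᵢEᵢ) = 450/(1975×102×10³) + 360/(625×147×10³) + 475/(1000×204×10³) = 8.481×10⁻⁶ mm/N.
So P = 1.691 / 8.481×10⁻⁶ = 199.4 kN, compressive.
For the bronze segment, free thermal change = 17.7×10⁻⁶×114×450 = 0.908 mm and elastic change from P = 199400×450/(1975×102×10³) = 0.4454 mm; these oppose, so the net change is 0.463 mm (segment lengthens).

|ΔL| ≈ 0.463 mm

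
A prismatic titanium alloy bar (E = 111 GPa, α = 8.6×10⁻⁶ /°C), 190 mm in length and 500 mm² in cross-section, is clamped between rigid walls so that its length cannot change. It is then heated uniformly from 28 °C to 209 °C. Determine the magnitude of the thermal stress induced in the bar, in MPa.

σ ≈ 173 MPa (compressive)

The supports are rigid, so the total axial strain is zero. The restrained thermal strain is ε = αΔT = 8.6×10⁻⁶ × 181 = 1556.6×10⁻⁶.
σ = EαΔT = 111×10³ × 8.6×10⁻⁶ × 181 = 172.8 MPa (compressive; the bar is trying to expand).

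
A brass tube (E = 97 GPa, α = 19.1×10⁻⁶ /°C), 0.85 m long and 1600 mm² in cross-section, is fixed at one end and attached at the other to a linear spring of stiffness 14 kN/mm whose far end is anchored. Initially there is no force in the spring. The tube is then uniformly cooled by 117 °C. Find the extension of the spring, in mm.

Free thermal contraction: δ_free = αΔT L = 19.1×10⁻⁶ × 117 × 850 = 1.899 mm.
With a force P in the spring, the elastic change of the tube is PL/(AE) and that of the spring is P/k; compatibility requires their sum to equal δ_free.
So P = δ_free / [L/(AE) + 1/k] = 1.899 / [ 850/(1600×97×10³) + 1/(14×10³) ].
P = 1.899 / 7.691×10⁻⁵ = 24700 N.
Spring extension = P/k = 24700/(14×10³) = 1.764 mm.

δ ≈ 1.76 mm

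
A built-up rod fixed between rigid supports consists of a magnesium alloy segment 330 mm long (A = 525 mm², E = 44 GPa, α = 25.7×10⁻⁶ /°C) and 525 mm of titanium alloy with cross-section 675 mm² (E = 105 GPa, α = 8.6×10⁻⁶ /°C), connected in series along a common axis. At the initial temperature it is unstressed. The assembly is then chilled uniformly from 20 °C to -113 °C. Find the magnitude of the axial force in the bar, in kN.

P ≈ 79.7 kN (tensile)

If the supports were absent, the total length change would be Σ αᵢΔT Lᵢ = 25.7×10⁻⁶×133×330 + 8.6×10⁻⁶×133×525 = 1.728 mm.
The rigid supports impose zero overall length change; the single axial force P common to all segments must satisfy P Σ Lᵢ/(AᵢEᵢ) = δ_free.
The series flexibility is Σ Lᵢ/(AᵢEᵢ) = 330/(525×44×10³) + 525/(675×105×10³) = 2.169×10⁻⁵ mm/N.
Hence P = δ_free / Σ(L/AE) = 1.728/2.169×10⁻⁵ = 79.68 kN (tensile).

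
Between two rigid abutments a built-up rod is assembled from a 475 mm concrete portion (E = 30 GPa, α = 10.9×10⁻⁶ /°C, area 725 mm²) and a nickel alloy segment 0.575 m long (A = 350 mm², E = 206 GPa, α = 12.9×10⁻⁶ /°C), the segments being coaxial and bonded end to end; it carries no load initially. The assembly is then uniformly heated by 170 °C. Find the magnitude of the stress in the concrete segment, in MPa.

σ ≈ 99.1 MPa (compressive)

With the walls removed the bar would change length by δ_free = Σ αᵢΔT Lᵢ = 10.9×10⁻⁶×170×475 + 12.9×10⁻⁶×170×575 = 2.141 mm.
Since the ends are fixed, an axial force P builds up, equal in every segment, with P · Σ Lᵢ/(AᵢEᵢ) = δ_free.
Σ Lᵢ/(AᵢEᵢ) = 475/(725×30×10³) + 575/(350×206×10³) = 2.981×10⁻⁵ mm/N.
P = 2.141 / 2.981×10⁻⁵ = 71820 N = 71.82 kN, compressive.
σ_{concrete} = P / A = 71820 / 725 = 99.06 MPa.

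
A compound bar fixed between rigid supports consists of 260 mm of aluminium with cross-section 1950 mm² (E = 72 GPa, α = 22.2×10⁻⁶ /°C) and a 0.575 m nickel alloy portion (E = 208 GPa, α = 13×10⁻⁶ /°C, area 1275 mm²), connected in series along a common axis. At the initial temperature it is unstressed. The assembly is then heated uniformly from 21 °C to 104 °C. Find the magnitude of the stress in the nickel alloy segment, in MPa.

Free thermal expansion of the whole bar: Σ αᵢΔT Lᵢ = 22.2×10⁻⁶×83×260 + 13×10⁻⁶×83×575 = 1.1 mm.
The walls prevent any net length change, so an axial force P (same in every segment) develops. Compatibility: P · Σ Lᵢ/(AᵢEᵢ) = δ_free.
Σ Lᵢ/(AᵢEᵢ) = 260/(1950×72×10³) + 575/(1275×208×10³) = 4.02×10⁻⁶ mm/N.
P = 1.1 / 4.02×10⁻⁶ = 273500 N = 273.5 kN, compressive.
σ_{nickel alloy} = P / A = 273500 / 1275 = 214.5 MPa.

σ ≈ 215 MPa (compressive)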